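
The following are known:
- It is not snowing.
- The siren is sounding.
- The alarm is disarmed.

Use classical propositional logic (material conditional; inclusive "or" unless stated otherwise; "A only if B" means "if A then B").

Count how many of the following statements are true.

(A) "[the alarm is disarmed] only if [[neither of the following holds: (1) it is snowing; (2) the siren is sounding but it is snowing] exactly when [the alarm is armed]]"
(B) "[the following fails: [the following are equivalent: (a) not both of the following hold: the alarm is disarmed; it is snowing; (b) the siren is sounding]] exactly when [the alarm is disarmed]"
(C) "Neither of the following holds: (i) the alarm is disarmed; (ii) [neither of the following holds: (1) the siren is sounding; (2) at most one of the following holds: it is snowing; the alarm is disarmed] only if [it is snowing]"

0

Let P = "the alarm is armed" (F), Q = "it is snowing" (F), N = "the siren is sounding" (T).

(A): This is ~P -> ((Q nor (N & Q)) <-> P).

~P = ~F = T
N & Q = T & F = F
Q nor (N & Q) = F nor F = T
(Q nor (N & Q)) <-> P = T <-> F = F
~P -> ((Q nor (N & Q)) <-> P) = T -> F = F
Thus (A) is false.

(B): This is ~((~P nand Q) <-> N) <-> ~P.

~P = ~F = T
~P nand Q = T nand F = T
(~P nand Q) <-> N = T <-> T = T
~((~P nand Q) <-> N) = ~T = F
~P = ~F = T
~((~P nand Q) <-> N) <-> ~P = F <-> T = F
Hence (B) is false.

(C): Formalization: ~P nor ((N nor (Q nand ~P)) -> Q)

~P = ~F = T
~P = ~F = T
Q nand ~P = F nand T = T
N nor (Q nand ~P) = T nor T = F
(N nor (Q nand ~P)) -> Q = F -> F = T
~P nor ((N nor (Q nand ~P)) -> Q) = T nor T = F
Thus (C) is false.

Count: 0.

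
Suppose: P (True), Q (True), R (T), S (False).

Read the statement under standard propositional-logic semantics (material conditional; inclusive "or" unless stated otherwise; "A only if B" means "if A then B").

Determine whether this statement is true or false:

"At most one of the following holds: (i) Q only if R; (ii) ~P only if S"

false

Values: Q=True, R=True, P=True, S=False.
In symbols: (Q -> R) nand (not P -> S)

Q -> R = True -> True = True
not P = not True = False
not P -> S = False -> False = True
(Q -> R) nand (not P -> S) = True nand True = False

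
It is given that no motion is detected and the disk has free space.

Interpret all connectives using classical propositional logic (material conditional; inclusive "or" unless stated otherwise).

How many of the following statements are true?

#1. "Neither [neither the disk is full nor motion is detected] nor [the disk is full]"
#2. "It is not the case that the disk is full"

Let M = "the disk is full" (F), L = "motion is detected" (F).

#1: This is (M ↓ L) ↓ M.

M ↓ L = F ↓ F = T
(M ↓ L) ↓ M = T ↓ F = F
Hence #1 is false.

#2: Formalization: ¬M

¬M = ¬F = T
Hence #2 is true.

Count: 1.

1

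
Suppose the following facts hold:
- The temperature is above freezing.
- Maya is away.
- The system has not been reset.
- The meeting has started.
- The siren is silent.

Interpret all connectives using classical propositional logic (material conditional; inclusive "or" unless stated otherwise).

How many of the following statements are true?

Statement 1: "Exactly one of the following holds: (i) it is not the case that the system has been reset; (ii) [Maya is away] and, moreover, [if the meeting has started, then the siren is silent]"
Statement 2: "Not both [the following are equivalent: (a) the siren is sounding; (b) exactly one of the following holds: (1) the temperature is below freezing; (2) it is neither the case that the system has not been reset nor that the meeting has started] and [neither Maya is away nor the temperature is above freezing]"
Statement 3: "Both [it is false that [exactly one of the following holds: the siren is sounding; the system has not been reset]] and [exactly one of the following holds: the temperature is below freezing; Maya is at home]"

1

Let R = "the system has been reset" (False), Q = "Maya is at home" (False), S = "the meeting has started" (True), U = "the siren is sounding" (False), P = "the temperature is below freezing" (False).

Statement 1: Formalization: not R xor (not Q and (S -> not U))

not R = not False = True
not Q = not False = True
not U = not False = True
S -> not U = True -> True = True
not Q and (S -> not U) = True and True = True
not R xor (not Q and (S -> not U)) = True xor True = False
Thus Statement 1 is false.

Statement 2: In symbols: (U iff (P xor (not R nor S))) nand (not Q nor not P)

not R = not False = True
not R nor S = True nor True = False
P xor (not R nor S) = False xor False = False
U iff (P xor (not R nor S)) = False iff False = True
not Q = not False = True
not P = not False = True
not Q nor not P = True nor True = False
(U iff (P xor (not R nor S))) nand (not Q nor not P) = True nand False = True
So Statement 2 is true.

Statement 3: Parsed as not (U xor not R) and (P xor Q)

not R = not False = True
U xor not R = False xor True = True
not (U xor not R) = not True = False
P xor Q = False xor False = False
not (U xor not R) and (P xor Q) = False and False = False
Hence Statement 3 is false.

True statements: 1.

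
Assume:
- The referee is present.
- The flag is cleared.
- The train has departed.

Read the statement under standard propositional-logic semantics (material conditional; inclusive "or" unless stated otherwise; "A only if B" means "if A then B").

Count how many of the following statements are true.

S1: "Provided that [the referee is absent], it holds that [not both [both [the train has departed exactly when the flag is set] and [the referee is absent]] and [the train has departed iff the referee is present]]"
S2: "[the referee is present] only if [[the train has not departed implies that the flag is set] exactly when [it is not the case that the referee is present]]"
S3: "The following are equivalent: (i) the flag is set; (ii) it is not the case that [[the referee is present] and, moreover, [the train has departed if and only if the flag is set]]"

1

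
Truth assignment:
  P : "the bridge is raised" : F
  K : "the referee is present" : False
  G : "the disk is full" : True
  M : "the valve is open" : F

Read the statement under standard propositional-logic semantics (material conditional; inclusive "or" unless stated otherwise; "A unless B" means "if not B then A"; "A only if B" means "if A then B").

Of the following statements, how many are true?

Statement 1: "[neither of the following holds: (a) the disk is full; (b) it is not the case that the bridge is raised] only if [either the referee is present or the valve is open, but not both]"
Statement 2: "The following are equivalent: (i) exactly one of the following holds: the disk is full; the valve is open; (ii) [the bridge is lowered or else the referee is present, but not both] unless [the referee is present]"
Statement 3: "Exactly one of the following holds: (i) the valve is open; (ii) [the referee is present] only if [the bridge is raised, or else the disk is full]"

Statement 1: Formalization: (G ↓ ¬P) → (K ⊕ M)

¬P = ¬F = T
G ↓ ¬P = T ↓ T = F
K ⊕ M = F ⊕ F = F
(G ↓ ¬P) → (K ⊕ M) = F → F = T
Thus Statement 1 is true.

Statement 2: Parsed as (G ⊕ M) ↔ ((¬P ⊕ K) ∨ K)

G ⊕ M = T ⊕ F = T
¬P = ¬F = T
¬P ⊕ K = T ⊕ F = T
(¬P ⊕ K) ∨ K = T ∨ F = T
(G ⊕ M) ↔ ((¬P ⊕ K) ∨ K) = T ↔ T = T
So Statement 2 is true.

Statement 3: This is M ⊕ (K → (P ∨ G)).

P ∨ G = F ∨ T = T
K → (P ∨ G) = F → T = T
M ⊕ (K → (P ∨ G)) = F ⊕ T = T
Thus Statement 3 is true.

3 of the 3 statements are true (Statement 1, Statement 2, Statement 3).

3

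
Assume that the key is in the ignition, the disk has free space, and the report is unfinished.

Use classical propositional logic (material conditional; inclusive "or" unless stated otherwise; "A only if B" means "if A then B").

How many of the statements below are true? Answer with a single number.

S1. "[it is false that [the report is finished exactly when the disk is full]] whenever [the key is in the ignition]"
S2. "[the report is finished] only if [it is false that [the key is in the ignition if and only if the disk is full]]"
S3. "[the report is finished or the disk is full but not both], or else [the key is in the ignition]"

2

Let P = "the key is in the ignition" (T), R = "the report is finished" (F), Q = "the disk is full" (F).

S1: In symbols: P -> ~(R <-> Q)

R <-> Q = F <-> F = T
~(R <-> Q) = ~T = F
P -> ~(R <-> Q) = T -> F = F
So S1 is false.

S2: Parsed as R -> ~(P <-> Q)

P <-> Q = T <-> F = F
~(P <-> Q) = ~F = T
R -> ~(P <-> Q) = F -> T = T
So S2 is true.

S3: Formalization: (R xor Q) | P

R xor Q = F xor F = F
(R xor Q) | P = F | T = T
So S3 is true.

2 of the 3 statements are true.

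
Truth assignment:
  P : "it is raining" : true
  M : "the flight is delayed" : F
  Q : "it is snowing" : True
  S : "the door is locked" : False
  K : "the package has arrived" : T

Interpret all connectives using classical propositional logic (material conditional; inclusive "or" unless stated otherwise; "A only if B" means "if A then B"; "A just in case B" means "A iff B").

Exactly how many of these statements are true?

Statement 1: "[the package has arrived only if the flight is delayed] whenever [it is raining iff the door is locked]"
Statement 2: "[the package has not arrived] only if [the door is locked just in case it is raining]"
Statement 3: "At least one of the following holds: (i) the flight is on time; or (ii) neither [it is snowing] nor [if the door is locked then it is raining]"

3

Statement 1: Formalization: (P ↔ S) → (K → M)

P ↔ S = T ↔ F = F
K → M = T → F = F
(P ↔ S) → (K → M) = F → F = T
Thus Statement 1 is true.

Statement 2: Formalization: ¬K → (S ↔ P)

¬K = ¬T = F
S ↔ P = F ↔ T = F
¬K → (S ↔ P) = F → F = T
Hence Statement 2 is true.

Statement 3: Parsed as ¬M ∨ (Q ↓ (S → P))

¬M = ¬F = T
S → P = F → T = T
Q ↓ (S → P) = T ↓ T = F
¬M ∨ (Q ↓ (S → P)) = T ∨ F = T
So Statement 3 is true.

True statements: 3 (Statement 1, Statement 2, Statement 3).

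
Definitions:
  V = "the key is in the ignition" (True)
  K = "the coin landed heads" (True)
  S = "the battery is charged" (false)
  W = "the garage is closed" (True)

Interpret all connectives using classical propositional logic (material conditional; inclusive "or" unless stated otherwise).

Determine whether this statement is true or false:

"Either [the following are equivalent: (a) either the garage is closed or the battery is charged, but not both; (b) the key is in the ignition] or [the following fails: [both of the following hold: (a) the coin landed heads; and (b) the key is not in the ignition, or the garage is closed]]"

Values: W=True, S=False, V=True, K=True.
Parsed as ((W xor S) iff V) or not (K and (not V or W))

W xor S = True xor False = True
(W xor S) iff V = True iff True = True
not V = not True = False
not V or W = False or True = True
K and (not V or W) = True and True = True
not (K and (not V or W)) = not True = False
((W xor S) iff V) or not (K and (not V or W)) = True or False = True

True.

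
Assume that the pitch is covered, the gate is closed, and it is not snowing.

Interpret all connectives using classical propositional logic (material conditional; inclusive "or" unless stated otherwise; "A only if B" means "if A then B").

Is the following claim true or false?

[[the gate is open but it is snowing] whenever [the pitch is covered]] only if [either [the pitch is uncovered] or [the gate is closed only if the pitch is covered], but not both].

The statement is true.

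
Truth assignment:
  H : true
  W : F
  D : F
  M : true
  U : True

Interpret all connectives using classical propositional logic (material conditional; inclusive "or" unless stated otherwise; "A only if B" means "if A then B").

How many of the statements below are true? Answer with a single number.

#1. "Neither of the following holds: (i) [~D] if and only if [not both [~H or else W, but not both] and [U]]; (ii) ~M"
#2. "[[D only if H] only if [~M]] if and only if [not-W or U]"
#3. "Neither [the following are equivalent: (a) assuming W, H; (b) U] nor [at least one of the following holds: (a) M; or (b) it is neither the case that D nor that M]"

0

#1: Parsed as (¬D ↔ ((¬H ⊕ W) ↑ U)) ↓ ¬M

¬D = ¬F = T
¬H = ¬T = F
¬H ⊕ W = F ⊕ F = F
(¬H ⊕ W) ↑ U = F ↑ T = T
¬D ↔ ((¬H ⊕ W) ↑ U) = T ↔ T = T
¬M = ¬T = F
(¬D ↔ ((¬H ⊕ W) ↑ U)) ↓ ¬M = T ↓ F = F
Hence #1 is false.

#2: Formalization: ((D → H) → ¬M) ↔ (¬W ∨ U)

D → H = F → T = T
¬M = ¬T = F
(D → H) → ¬M = T → F = F
¬W = ¬F = T
¬W ∨ U = T ∨ T = T
((D → H) → ¬M) ↔ (¬W ∨ U) = F ↔ T = F
Thus #2 is false.

#3: In symbols: ((W → H) ↔ U) ↓ (M ∨ (D ↓ M))

W → H = F → T = T
(W → H) ↔ U = T ↔ T = T
D ↓ M = F ↓ T = F
M ∨ (D ↓ M) = T ∨ F = T
((W → H) ↔ U) ↓ (M ∨ (D ↓ M)) = T ↓ T = F
Thus #3 is false.

Count: 0.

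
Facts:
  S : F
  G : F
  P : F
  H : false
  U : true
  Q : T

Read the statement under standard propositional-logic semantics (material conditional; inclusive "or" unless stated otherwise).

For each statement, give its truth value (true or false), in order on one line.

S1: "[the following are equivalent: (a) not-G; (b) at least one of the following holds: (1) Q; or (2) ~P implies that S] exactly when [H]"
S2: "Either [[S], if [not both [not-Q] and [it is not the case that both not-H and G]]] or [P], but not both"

S1: In symbols: (not G iff (Q or (not P -> S))) iff H

not G = not False = True
not P = not False = True
not P -> S = True -> False = False
Q or (not P -> S) = True or False = True
not G iff (Q or (not P -> S)) = True iff True = True
(not G iff (Q or (not P -> S))) iff H = True iff False = False
So S1 is false.

S2: Parsed as ((not Q nand (not H nand G)) -> S) xor P

not Q = not True = False
not H = not False = True
not H nand G = True nand False = True
not Q nand (not H nand G) = False nand True = True
(not Q nand (not H nand G)) -> S = True -> False = False
((not Q nand (not H nand G)) -> S) xor P = False xor False = False
Hence S2 is false.

S1 False, S2 False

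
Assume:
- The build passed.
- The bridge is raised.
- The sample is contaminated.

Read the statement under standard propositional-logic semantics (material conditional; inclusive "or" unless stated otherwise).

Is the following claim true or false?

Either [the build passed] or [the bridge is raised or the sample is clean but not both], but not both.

Let G = "the build passed" (T), W = "the bridge is raised" (T), P = "the sample is contaminated" (T).
In symbols: G ⊕ (W ⊕ ¬P)

¬P = ¬T = F
W ⊕ ¬P = T ⊕ F = T
G ⊕ (W ⊕ ¬P) = T ⊕ T = F

false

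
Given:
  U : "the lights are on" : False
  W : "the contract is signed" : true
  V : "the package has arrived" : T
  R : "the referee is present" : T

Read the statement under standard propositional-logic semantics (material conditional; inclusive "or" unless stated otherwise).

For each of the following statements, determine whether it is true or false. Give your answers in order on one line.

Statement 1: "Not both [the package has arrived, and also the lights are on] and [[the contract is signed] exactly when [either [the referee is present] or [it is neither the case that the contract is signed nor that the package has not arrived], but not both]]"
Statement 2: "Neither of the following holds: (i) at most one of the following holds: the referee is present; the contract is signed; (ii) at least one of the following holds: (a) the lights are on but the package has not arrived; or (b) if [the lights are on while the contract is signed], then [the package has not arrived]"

Statement 1: In symbols: (V & U) nand (W <-> (R xor (W nor ~V)))

V & U = T & F = F
~V = ~T = F
W nor ~V = T nor F = F
R xor (W nor ~V) = T xor F = T
W <-> (R xor (W nor ~V)) = T <-> T = T
(V & U) nand (W <-> (R xor (W nor ~V))) = F nand T = T
Hence Statement 1 is true.

Statement 2: Parsed as (R nand W) nor ((U & ~V) | ((U & W) -> ~V))

R nand W = T nand T = F
~V = ~T = F
U & ~V = F & F = F
U & W = F & T = F
~V = ~T = F
(U & W) -> ~V = F -> F = T
(U & ~V) | ((U & W) -> ~V) = F | T = T
(R nand W) nor ((U & ~V) | ((U & W) -> ~V)) = F nor T = F
Hence Statement 2 is false.

Statement 1 T / Statement 2 F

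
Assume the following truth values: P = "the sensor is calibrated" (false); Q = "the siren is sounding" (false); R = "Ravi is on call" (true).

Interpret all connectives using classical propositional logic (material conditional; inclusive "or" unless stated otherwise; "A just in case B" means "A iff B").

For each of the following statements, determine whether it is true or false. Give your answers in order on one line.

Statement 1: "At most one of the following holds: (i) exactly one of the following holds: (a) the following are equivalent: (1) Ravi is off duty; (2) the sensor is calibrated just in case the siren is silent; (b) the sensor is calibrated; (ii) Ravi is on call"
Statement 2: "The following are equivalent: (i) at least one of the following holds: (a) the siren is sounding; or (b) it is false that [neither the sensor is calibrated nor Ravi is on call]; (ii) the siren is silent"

Statement 1 F, Statement 2 T

Statement 1: In symbols: ((¬R ↔ (P ↔ ¬Q)) ⊕ P) ↑ R

¬R = ¬T = F
¬Q = ¬F = T
P ↔ ¬Q = F ↔ T = F
¬R ↔ (P ↔ ¬Q) = F ↔ F = T
(¬R ↔ (P ↔ ¬Q)) ⊕ P = T ⊕ F = T
((¬R ↔ (P ↔ ¬Q)) ⊕ P) ↑ R = T ↑ T = F
So Statement 1 is false.

Statement 2: Formalization: (Q ∨ ¬(P ↓ R)) ↔ ¬Q

P ↓ R = F ↓ T = F
¬(P ↓ R) = ¬F = T
Q ∨ ¬(P ↓ R) = F ∨ T = T
¬Q = ¬F = T
(Q ∨ ¬(P ↓ R)) ↔ ¬Q = T ↔ T = T
Thus Statement 2 is true.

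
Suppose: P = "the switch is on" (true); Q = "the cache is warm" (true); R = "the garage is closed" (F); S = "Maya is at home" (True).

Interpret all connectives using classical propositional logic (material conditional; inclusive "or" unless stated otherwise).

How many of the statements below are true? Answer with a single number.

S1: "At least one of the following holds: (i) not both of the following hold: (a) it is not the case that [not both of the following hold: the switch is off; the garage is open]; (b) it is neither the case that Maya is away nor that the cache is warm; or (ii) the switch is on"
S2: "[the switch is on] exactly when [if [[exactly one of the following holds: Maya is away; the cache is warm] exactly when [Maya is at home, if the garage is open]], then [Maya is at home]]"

2

S1: This is (¬(¬P ↑ ¬R) ↑ (¬S ↓ Q)) ∨ P.

¬P = ¬T = F
¬R = ¬F = T
¬P ↑ ¬R = F ↑ T = T
¬(¬P ↑ ¬R) = ¬T = F
¬S = ¬T = F
¬S ↓ Q = F ↓ T = F
¬(¬P ↑ ¬R) ↑ (¬S ↓ Q) = F ↑ F = T
(¬(¬P ↑ ¬R) ↑ (¬S ↓ Q)) ∨ P = T ∨ T = T
Hence S1 is true.

S2: Formalization: P ↔ (((¬S ⊕ Q) ↔ (¬R → S)) → S)

¬S = ¬T = F
¬S ⊕ Q = F ⊕ T = T
¬R = ¬F = T
¬R → S = T → T = T
(¬S ⊕ Q) ↔ (¬R → S) = T ↔ T = T
((¬S ⊕ Q) ↔ (¬R → S)) → S = T → T = T
P ↔ (((¬S ⊕ Q) ↔ (¬R → S)) → S) = T ↔ T = T
Hence S2 is true.

2 of the 2 statements are true.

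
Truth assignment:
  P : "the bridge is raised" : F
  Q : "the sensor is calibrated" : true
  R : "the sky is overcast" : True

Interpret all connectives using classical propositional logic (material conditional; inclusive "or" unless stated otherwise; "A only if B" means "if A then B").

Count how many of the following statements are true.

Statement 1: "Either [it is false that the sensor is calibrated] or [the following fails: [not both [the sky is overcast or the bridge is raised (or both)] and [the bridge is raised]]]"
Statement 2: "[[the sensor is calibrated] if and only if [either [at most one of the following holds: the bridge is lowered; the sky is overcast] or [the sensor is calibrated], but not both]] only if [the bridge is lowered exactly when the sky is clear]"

Statement 1: In symbols: not Q or not ((R or P) nand P)

not Q = not True = False
R or P = True or False = True
(R or P) nand P = True nand False = True
not ((R or P) nand P) = not True = False
not Q or not ((R or P) nand P) = False or False = False
Thus Statement 1 is false.

Statement 2: Formalization: (Q iff ((not P nand R) xor Q)) -> (not P iff not R)

not P = not False = True
not P nand R = True nand True = False
(not P nand R) xor Q = False xor True = True
Q iff ((not P nand R) xor Q) = True iff True = True
not P = not False = True
not R = not True = False
not P iff not R = True iff False = False
(Q iff ((not P nand R) xor Q)) -> (not P iff not R) = True -> False = False
Thus Statement 2 is false.

Count: 0.

0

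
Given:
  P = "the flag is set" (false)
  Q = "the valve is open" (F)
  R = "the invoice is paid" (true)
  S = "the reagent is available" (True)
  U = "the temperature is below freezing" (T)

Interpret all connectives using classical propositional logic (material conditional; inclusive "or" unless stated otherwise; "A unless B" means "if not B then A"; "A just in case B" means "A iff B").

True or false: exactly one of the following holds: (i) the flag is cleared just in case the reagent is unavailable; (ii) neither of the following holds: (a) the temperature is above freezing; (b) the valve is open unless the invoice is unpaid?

Parsed as (not P iff not S) xor (not U nor (Q or not R))

not P = not False = True
not S = not True = False
not P iff not S = True iff False = False
not U = not True = False
not R = not True = False
Q or not R = False or False = False
not U nor (Q or not R) = False nor False = True
(not P iff not S) xor (not U nor (Q or not R)) = False xor True = True

True.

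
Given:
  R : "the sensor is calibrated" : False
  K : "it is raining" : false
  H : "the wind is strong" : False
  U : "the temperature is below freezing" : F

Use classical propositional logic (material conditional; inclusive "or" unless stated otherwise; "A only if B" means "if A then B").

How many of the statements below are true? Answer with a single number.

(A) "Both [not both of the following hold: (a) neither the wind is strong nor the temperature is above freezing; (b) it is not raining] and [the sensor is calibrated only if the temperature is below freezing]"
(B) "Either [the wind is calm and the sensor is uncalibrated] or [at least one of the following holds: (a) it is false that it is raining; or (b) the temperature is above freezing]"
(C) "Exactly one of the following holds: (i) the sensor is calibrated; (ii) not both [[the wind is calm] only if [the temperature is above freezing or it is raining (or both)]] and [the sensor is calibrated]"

3

(A): Parsed as ((H nor not U) nand not K) and (R -> U)

not U = not False = True
H nor not U = False nor True = False
not K = not False = True
(H nor not U) nand not K = False nand True = True
R -> U = False -> False = True
((H nor not U) nand not K) and (R -> U) = True and True = True
Thus (A) is true.

(B): This is (not H and not R) or (not K or not U).

not H = not False = True
not R = not False = True
not H and not R = True and True = True
not K = not False = True
not U = not False = True
not K or not U = True or True = True
(not H and not R) or (not K or not U) = True or True = True
Thus (B) is true.

(C): Parsed as R xor ((not H -> (not U or K)) nand R)

not H = not False = True
not U = not False = True
not U or K = True or False = True
not H -> (not U or K) = True -> True = True
(not H -> (not U or K)) nand R = True nand False = True
R xor ((not H -> (not U or K)) nand R) = False xor True = True
So (C) is true.

True statements: 3 ((A), (B), (C)).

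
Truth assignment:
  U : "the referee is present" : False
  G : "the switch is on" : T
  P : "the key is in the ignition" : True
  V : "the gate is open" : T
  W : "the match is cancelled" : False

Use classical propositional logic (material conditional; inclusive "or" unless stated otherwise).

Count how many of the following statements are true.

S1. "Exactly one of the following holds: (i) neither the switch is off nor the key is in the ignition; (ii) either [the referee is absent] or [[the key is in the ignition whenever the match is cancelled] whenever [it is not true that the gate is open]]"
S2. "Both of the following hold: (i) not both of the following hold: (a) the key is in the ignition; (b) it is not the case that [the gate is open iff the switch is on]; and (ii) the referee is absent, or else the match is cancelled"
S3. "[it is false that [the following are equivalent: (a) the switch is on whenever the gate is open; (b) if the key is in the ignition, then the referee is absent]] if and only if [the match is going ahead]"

2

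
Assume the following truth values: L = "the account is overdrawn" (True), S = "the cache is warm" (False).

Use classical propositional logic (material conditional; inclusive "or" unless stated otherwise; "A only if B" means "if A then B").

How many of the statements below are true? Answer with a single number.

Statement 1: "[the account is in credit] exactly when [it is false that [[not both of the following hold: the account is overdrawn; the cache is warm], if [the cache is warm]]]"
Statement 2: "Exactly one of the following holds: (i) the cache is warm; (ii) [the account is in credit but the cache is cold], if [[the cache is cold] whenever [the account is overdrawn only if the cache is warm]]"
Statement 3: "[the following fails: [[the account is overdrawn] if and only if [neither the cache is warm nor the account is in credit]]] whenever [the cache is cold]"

1

Statement 1: In symbols: ¬L ↔ ¬(S → (L ↑ S))

¬L = ¬T = F
L ↑ S = T ↑ F = T
S → (L ↑ S) = F → T = T
¬(S → (L ↑ S)) = ¬T = F
¬L ↔ ¬(S → (L ↑ S)) = F ↔ F = T
Hence Statement 1 is true.

Statement 2: This is S ⊕ (((L → S) → ¬S) → (¬L ∧ ¬S)).

L → S = T → F = F
¬S = ¬F = T
(L → S) → ¬S = F → T = T
¬L = ¬T = F
¬S = ¬F = T
¬L ∧ ¬S = F ∧ T = F
((L → S) → ¬S) → (¬L ∧ ¬S) = T → F = F
S ⊕ (((L → S) → ¬S) → (¬L ∧ ¬S)) = F ⊕ F = F
Hence Statement 2 is false.

Statement 3: This is ¬S → ¬(L ↔ (S ↓ ¬L)).

¬S = ¬F = T
¬L = ¬T = F
S ↓ ¬L = F ↓ F = T
L ↔ (S ↓ ¬L) = T ↔ T = T
¬(L ↔ (S ↓ ¬L)) = ¬T = F
¬S → ¬(L ↔ (S ↓ ¬L)) = T → F = F
Thus Statement 3 is false.

True statements: 1 (Statement 1).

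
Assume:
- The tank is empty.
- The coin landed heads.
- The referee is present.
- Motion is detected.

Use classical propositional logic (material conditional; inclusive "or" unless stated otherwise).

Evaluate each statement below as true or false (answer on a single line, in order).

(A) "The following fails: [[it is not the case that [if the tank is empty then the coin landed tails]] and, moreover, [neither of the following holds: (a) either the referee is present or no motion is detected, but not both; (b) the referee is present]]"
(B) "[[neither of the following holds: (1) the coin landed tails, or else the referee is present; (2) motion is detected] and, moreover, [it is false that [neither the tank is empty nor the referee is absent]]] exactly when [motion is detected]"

(A) True; (B) False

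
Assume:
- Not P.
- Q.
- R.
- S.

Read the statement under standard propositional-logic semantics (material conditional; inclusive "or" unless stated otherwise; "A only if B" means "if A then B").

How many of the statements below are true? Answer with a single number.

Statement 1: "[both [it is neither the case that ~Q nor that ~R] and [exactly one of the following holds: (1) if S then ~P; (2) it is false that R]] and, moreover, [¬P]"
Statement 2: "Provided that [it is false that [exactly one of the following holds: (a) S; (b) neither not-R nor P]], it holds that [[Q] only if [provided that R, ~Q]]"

1

Statement 1: Parsed as ((~Q nor ~R) & ((S -> ~P) xor ~R)) & ~P

~Q = ~T = F
~R = ~T = F
~Q nor ~R = F nor F = T
~P = ~F = T
S -> ~P = T -> T = T
~R = ~T = F
(S -> ~P) xor ~R = T xor F = T
(~Q nor ~R) & ((S -> ~P) xor ~R) = T & T = T
~P = ~F = T
((~Q nor ~R) & ((S -> ~P) xor ~R)) & ~P = T & T = T
Thus Statement 1 is true.

Statement 2: Formalization: ~(S xor (~R nor P)) -> (Q -> (R -> ~Q))

~R = ~T = F
~R nor P = F nor F = T
S xor (~R nor P) = T xor T = F
~(S xor (~R nor P)) = ~F = T
~Q = ~T = F
R -> ~Q = T -> F = F
Q -> (R -> ~Q) = T -> F = F
~(S xor (~R nor P)) -> (Q -> (R -> ~Q)) = T -> F = F
Hence Statement 2 is false.

True statements: 1 (Statement 1).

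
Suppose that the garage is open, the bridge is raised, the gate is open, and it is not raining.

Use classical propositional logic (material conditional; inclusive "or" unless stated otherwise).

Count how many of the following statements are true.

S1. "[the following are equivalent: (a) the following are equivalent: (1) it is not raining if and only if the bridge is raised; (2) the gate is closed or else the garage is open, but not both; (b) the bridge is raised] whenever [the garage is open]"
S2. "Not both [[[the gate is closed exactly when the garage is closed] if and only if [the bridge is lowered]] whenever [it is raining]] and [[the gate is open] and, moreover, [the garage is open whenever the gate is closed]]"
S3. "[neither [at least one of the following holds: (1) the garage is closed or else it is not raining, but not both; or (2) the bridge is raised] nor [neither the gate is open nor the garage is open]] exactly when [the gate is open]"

Let P = "the garage is closed" (False), S = "it is raining" (False), Q = "the bridge is raised" (True), R = "the gate is open" (True).

S1: Parsed as not P -> (((not S iff Q) iff (not R xor not P)) iff Q)

not P = not False = True
not S = not False = True
not S iff Q = True iff True = True
not R = not True = False
not P = not False = True
not R xor not P = False xor True = True
(not S iff Q) iff (not R xor not P) = True iff True = True
((not S iff Q) iff (not R xor not P)) iff Q = True iff True = True
not P -> (((not S iff Q) iff (not R xor not P)) iff Q) = True -> True = True
Thus S1 is true.

S2: Parsed as (S -> ((not R iff P) iff not Q)) nand (R and (not R -> not P))

not R = not True = False
not R iff P = False iff False = True
not Q = not True = False
(not R iff P) iff not Q = True iff False = False
S -> ((not R iff P) iff not Q) = False -> False = True
not R = not True = False
not P = not False = True
not R -> not P = False -> True = True
R and (not R -> not P) = True and True = True
(S -> ((not R iff P) iff not Q)) nand (R and (not R -> not P)) = True nand True = False
So S2 is false.

S3: This is (((P xor not S) or Q) nor (R nor not P)) iff R.

not S = not False = True
P xor not S = False xor True = True
(P xor not S) or Q = True or True = True
not P = not False = True
R nor not P = True nor True = False
((P xor not S) or Q) nor (R nor not P) = True nor False = False
(((P xor not S) or Q) nor (R nor not P)) iff R = False iff True = False
Hence S3 is false.

1 of the 3 statements is true.

1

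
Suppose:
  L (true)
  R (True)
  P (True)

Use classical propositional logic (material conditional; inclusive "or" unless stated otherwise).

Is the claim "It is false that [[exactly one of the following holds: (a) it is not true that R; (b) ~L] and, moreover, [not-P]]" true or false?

true

Parsed as not ((not R xor not L) and not P)

not R = not True = False
not L = not True = False
not R xor not L = False xor False = False
not P = not True = False
(not R xor not L) and not P = False and False = False
not ((not R xor not L) and not P) = not False = True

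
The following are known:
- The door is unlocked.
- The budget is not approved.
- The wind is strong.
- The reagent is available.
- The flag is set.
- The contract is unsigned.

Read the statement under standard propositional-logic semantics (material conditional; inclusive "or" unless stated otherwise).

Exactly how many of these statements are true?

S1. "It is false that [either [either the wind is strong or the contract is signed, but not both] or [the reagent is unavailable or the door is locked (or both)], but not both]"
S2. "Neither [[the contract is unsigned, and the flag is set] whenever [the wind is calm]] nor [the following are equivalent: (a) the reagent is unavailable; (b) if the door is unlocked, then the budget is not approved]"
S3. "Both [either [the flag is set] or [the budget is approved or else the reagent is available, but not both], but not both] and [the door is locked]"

0

Let G = "the wind is strong" (T), Q = "the contract is signed" (F), N = "the reagent is available" (T), M = "the door is locked" (F), R = "the flag is set" (T), V = "the budget is approved" (F).

S1: In symbols: ¬((G ⊕ Q) ⊕ (¬N ∨ M))

G ⊕ Q = T ⊕ F = T
¬N = ¬T = F
¬N ∨ M = F ∨ F = F
(G ⊕ Q) ⊕ (¬N ∨ M) = T ⊕ F = T
¬((G ⊕ Q) ⊕ (¬N ∨ M)) = ¬T = F
So S1 is false.

S2: Formalization: (¬G → (¬Q ∧ R)) ↓ (¬N ↔ (¬M → ¬V))

¬G = ¬T = F
¬Q = ¬F = T
¬Q ∧ R = T ∧ T = T
¬G → (¬Q ∧ R) = F → T = T
¬N = ¬T = F
¬M = ¬F = T
¬V = ¬F = T
¬M → ¬V = T → T = T
¬N ↔ (¬M → ¬V) = F ↔ T = F
(¬G → (¬Q ∧ R)) ↓ (¬N ↔ (¬M → ¬V)) = T ↓ F = F
Hence S2 is false.

S3: Parsed as (R ⊕ (V ⊕ N)) ∧ M

V ⊕ N = F ⊕ T = T
R ⊕ (V ⊕ N) = T ⊕ T = F
(R ⊕ (V ⊕ N)) ∧ M = F ∧ F = F
So S3 is false.

0 of the 3 statements are true (none).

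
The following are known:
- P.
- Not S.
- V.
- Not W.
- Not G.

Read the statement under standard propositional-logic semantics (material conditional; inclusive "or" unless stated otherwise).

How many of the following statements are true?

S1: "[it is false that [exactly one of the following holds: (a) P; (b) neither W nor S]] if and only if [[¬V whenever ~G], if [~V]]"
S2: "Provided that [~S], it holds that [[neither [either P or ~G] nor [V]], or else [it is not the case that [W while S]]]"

S1: This is ¬(P ⊕ (W ↓ S)) ↔ (¬V → (¬G → ¬V)).

W ↓ S = F ↓ F = T
P ⊕ (W ↓ S) = T ⊕ T = F
¬(P ⊕ (W ↓ S)) = ¬F = T
¬V = ¬T = F
¬G = ¬F = T
¬V = ¬T = F
¬G → ¬V = T → F = F
¬V → (¬G → ¬V) = F → F = T
¬(P ⊕ (W ↓ S)) ↔ (¬V → (¬G → ¬V)) = T ↔ T = T
Hence S1 is true.

S2: Formalization: ¬S → (((P ∨ ¬G) ↓ V) ∨ ¬(W ∧ S))

¬S = ¬F = T
¬G = ¬F = T
P ∨ ¬G = T ∨ T = T
(P ∨ ¬G) ↓ V = T ↓ T = F
W ∧ S = F ∧ F = F
¬(W ∧ S) = ¬F = T
((P ∨ ¬G) ↓ V) ∨ ¬(W ∧ S) = F ∨ T = T
¬S → (((P ∨ ¬G) ↓ V) ∨ ¬(W ∧ S)) = T → T = T
Thus S2 is true.

Count: 2.

2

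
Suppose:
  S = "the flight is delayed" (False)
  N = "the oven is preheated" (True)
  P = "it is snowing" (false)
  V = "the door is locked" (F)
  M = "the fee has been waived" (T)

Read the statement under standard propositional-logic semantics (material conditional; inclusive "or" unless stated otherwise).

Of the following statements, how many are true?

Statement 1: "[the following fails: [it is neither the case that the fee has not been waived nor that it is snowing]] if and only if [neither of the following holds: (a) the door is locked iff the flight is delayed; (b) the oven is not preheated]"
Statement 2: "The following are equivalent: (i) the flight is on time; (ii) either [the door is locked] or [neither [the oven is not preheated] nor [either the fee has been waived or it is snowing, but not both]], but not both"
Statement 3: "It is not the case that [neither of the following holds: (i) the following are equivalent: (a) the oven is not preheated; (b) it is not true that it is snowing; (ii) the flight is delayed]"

Statement 1: Formalization: not (not M nor P) iff ((V iff S) nor not N)

not M = not True = False
not M nor P = False nor False = True
not (not M nor P) = not True = False
V iff S = False iff False = True
not N = not True = False
(V iff S) nor not N = True nor False = False
not (not M nor P) iff ((V iff S) nor not N) = False iff False = True
Hence Statement 1 is true.

Statement 2: Parsed as not S iff (V xor (not N nor (M xor P)))

not S = not False = True
not N = not True = False
M xor P = True xor False = True
not N nor (M xor P) = False nor True = False
V xor (not N nor (M xor P)) = False xor False = False
not S iff (V xor (not N nor (M xor P))) = True iff False = False
So Statement 2 is false.

Statement 3: In symbols: not ((not N iff not P) nor S)

not N = not True = False
not P = not False = True
not N iff not P = False iff True = False
(not N iff not P) nor S = False nor False = True
not ((not N iff not P) nor S) = not True = False
Hence Statement 3 is false.

True statements: 1 (Statement 1).

1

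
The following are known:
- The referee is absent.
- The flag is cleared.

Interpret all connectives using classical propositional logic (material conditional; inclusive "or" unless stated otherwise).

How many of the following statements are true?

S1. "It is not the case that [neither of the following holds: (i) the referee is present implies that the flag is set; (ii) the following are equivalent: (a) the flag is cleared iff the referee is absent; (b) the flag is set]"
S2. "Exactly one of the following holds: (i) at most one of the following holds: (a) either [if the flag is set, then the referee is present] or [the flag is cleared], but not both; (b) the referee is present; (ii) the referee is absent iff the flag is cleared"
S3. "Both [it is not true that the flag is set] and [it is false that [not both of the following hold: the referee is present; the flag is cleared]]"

1

Let H = "the referee is present" (False), U = "the flag is set" (False).

S1: This is not ((H -> U) nor ((not U iff not H) iff U)).

H -> U = False -> False = True
not U = not False = True
not H = not False = True
not U iff not H = True iff True = True
(not U iff not H) iff U = True iff False = False
(H -> U) nor ((not U iff not H) iff U) = True nor False = False
not ((H -> U) nor ((not U iff not H) iff U)) = not False = True
So S1 is true.

S2: Parsed as (((U -> H) xor not U) nand H) xor (not H iff not U)

U -> H = False -> False = True
not U = not False = True
(U -> H) xor not U = True xor True = False
((U -> H) xor not U) nand H = False nand False = True
not H = not False = True
not U = not False = True
not H iff not U = True iff True = True
(((U -> H) xor not U) nand H) xor (not H iff not U) = True xor True = False
Thus S2 is false.

S3: Parsed as not U and not (H nand not U)

not U = not False = True
not U = not False = True
H nand not U = False nand True = True
not (H nand not U) = not True = False
not U and not (H nand not U) = True and False = False
Hence S3 is false.

Count: 1.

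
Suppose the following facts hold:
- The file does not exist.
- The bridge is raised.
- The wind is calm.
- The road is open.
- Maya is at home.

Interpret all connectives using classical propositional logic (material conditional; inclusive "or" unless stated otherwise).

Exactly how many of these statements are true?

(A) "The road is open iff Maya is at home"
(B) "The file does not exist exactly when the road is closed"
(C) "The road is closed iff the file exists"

Let Q = "the road is closed" (F), U = "Maya is at home" (T), W = "the file exists" (F).

(A): In symbols: ~Q <-> U

~Q = ~F = T
~Q <-> U = T <-> T = T
So (A) is true.

(B): This is ~W <-> Q.

~W = ~F = T
~W <-> Q = T <-> F = F
Thus (B) is false.

(C): This is Q <-> W.

Q <-> W = F <-> F = T
So (C) is true.

2 of the 3 statements are true ((A), (C)).

2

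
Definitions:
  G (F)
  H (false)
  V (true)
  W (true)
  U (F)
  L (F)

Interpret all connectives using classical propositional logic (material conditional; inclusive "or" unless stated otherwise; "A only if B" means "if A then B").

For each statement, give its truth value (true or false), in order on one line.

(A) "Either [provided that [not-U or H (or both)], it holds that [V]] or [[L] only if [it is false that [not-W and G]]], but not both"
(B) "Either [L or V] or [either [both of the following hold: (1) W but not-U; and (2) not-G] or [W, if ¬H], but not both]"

(A) false, (B) true

(A): This is ((¬U ∨ H) → V) ⊕ (L → ¬(¬W ∧ G)).

¬U = ¬F = T
¬U ∨ H = T ∨ F = T
(¬U ∨ H) → V = T → T = T
¬W = ¬T = F
¬W ∧ G = F ∧ F = F
¬(¬W ∧ G) = ¬F = T
L → ¬(¬W ∧ G) = F → T = T
((¬U ∨ H) → V) ⊕ (L → ¬(¬W ∧ G)) = T ⊕ T = F
Thus (A) is false.

(B): In symbols: (L ∨ V) ∨ (((W ∧ ¬U) ∧ ¬G) ⊕ (¬H → W))

L ∨ V = F ∨ T = T
¬U = ¬F = T
W ∧ ¬U = T ∧ T = T
¬G = ¬F = T
(W ∧ ¬U) ∧ ¬G = T ∧ T = T
¬H = ¬F = T
¬H → W = T → T = T
((W ∧ ¬U) ∧ ¬G) ⊕ (¬H → W) = T ⊕ T = F
(L ∨ V) ∨ (((W ∧ ¬U) ∧ ¬G) ⊕ (¬H → W)) = T ∨ F = T
Thus (B) is true.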